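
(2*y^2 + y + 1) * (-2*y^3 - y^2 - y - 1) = -4*y^5 - 4*y^4 - 5*y^3 - 4*y^2 - 2*y - 1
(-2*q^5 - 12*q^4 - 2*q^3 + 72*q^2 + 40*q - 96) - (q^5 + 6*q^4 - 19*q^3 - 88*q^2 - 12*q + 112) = -3*q^5 - 18*q^4 + 17*q^3 + 160*q^2 + 52*q - 208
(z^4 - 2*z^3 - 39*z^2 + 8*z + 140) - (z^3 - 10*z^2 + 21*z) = z^4 - 3*z^3 - 29*z^2 - 13*z + 140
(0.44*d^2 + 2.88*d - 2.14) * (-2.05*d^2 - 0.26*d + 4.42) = -0.902*d^4 - 6.0184*d^3 + 5.583*d^2 + 13.286*d - 9.4588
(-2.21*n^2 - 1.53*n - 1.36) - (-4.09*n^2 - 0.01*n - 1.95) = 1.88*n^2 - 1.52*n + 0.59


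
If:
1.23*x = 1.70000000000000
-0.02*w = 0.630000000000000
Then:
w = -31.50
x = 1.38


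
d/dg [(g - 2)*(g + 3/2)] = 2*g - 1/2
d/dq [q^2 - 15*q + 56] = 2*q - 15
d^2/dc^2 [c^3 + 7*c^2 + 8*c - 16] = 6*c + 14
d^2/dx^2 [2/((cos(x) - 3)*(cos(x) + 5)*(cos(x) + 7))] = 2*(-346*(1 - cos(x)^2)^2 + 12*sin(x)^6 + 3*cos(x)^6 - 99*cos(x)^5 - 774*cos(x)^3 - 3957*cos(x)^2 + 681*cos(x) + 2226)/((cos(x) - 3)^3*(cos(x) + 5)^3*(cos(x) + 7)^3)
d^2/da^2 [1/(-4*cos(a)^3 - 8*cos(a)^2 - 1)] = 4*((3*cos(a) + 4)^2*(cos(4*a) - 1) - (3*cos(a) + 16*cos(2*a) + 9*cos(3*a))*(4*cos(a)^3 + 8*cos(a)^2 + 1)/4)/(4*cos(a)^3 + 8*cos(a)^2 + 1)^3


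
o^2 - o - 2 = (o - 2)*(o + 1)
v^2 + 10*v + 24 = (v + 4)*(v + 6)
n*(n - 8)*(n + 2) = n^3 - 6*n^2 - 16*n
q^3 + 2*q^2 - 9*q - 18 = (q - 3)*(q + 2)*(q + 3)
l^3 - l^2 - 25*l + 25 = (l - 5)*(l - 1)*(l + 5)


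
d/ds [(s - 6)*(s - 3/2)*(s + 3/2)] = 3*s^2 - 12*s - 9/4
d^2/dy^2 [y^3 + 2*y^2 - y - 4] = 6*y + 4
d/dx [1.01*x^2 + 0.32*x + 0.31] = 2.02*x + 0.32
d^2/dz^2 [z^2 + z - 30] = 2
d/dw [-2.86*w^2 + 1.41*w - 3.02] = 1.41 - 5.72*w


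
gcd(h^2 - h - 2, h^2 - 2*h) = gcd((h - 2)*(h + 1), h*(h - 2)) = h - 2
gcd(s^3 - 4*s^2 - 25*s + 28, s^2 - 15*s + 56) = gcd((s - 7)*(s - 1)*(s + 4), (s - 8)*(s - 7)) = s - 7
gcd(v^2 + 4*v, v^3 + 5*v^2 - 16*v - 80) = v + 4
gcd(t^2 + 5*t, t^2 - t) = t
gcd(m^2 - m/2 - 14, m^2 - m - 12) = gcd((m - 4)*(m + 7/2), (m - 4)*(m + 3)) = m - 4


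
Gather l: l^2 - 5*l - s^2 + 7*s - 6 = l^2 - 5*l - s^2 + 7*s - 6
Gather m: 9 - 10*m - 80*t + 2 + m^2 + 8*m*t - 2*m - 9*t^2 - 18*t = m^2 + m*(8*t - 12) - 9*t^2 - 98*t + 11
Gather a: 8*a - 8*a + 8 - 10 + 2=0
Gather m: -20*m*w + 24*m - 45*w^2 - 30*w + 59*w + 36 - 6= m*(24 - 20*w) - 45*w^2 + 29*w + 30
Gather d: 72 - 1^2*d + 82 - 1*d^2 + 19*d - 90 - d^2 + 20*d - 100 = -2*d^2 + 38*d - 36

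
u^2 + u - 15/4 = (u - 3/2)*(u + 5/2)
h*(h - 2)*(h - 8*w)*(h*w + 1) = h^4*w - 8*h^3*w^2 - 2*h^3*w + h^3 + 16*h^2*w^2 - 8*h^2*w - 2*h^2 + 16*h*w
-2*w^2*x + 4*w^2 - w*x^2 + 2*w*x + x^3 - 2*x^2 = (-2*w + x)*(w + x)*(x - 2)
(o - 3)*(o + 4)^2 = o^3 + 5*o^2 - 8*o - 48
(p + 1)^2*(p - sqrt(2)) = p^3 - sqrt(2)*p^2 + 2*p^2 - 2*sqrt(2)*p + p - sqrt(2)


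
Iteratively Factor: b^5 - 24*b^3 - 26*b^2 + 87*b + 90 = (b + 3)*(b^4 - 3*b^3 - 15*b^2 + 19*b + 30) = (b - 5)*(b + 3)*(b^3 + 2*b^2 - 5*b - 6) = (b - 5)*(b + 3)^2*(b^2 - b - 2) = (b - 5)*(b + 1)*(b + 3)^2*(b - 2)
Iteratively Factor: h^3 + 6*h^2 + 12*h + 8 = (h + 2)*(h^2 + 4*h + 4) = (h + 2)^2*(h + 2)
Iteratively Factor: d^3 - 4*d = (d - 2)*(d^2 + 2*d) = (d - 2)*(d + 2)*(d)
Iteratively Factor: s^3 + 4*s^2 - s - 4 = (s - 1)*(s^2 + 5*s + 4) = (s - 1)*(s + 4)*(s + 1)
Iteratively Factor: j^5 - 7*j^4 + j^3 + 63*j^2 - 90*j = (j)*(j^4 - 7*j^3 + j^2 + 63*j - 90) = j*(j - 3)*(j^3 - 4*j^2 - 11*j + 30) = j*(j - 3)*(j + 3)*(j^2 - 7*j + 10) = j*(j - 3)*(j - 2)*(j + 3)*(j - 5)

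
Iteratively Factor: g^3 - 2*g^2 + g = (g - 1)*(g^2 - g) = g*(g - 1)*(g - 1)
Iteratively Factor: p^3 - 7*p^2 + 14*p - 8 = (p - 4)*(p^2 - 3*p + 2) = (p - 4)*(p - 2)*(p - 1)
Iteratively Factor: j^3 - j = (j - 1)*(j^2 + j) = j*(j - 1)*(j + 1)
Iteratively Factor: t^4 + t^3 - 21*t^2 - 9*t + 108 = (t + 4)*(t^3 - 3*t^2 - 9*t + 27) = (t + 3)*(t + 4)*(t^2 - 6*t + 9) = (t - 3)*(t + 3)*(t + 4)*(t - 3)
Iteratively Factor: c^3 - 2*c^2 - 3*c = (c)*(c^2 - 2*c - 3) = c*(c - 3)*(c + 1)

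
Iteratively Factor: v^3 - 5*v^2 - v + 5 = (v - 1)*(v^2 - 4*v - 5) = (v - 1)*(v + 1)*(v - 5)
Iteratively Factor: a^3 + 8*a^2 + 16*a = (a + 4)*(a^2 + 4*a) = a*(a + 4)*(a + 4)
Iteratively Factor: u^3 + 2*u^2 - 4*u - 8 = (u + 2)*(u^2 - 4) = (u - 2)*(u + 2)*(u + 2)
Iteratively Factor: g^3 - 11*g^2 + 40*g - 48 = (g - 4)*(g^2 - 7*g + 12) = (g - 4)^2*(g - 3)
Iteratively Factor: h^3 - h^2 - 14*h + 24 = (h - 3)*(h^2 + 2*h - 8) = (h - 3)*(h - 2)*(h + 4)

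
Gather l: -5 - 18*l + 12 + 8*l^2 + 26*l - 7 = 8*l^2 + 8*l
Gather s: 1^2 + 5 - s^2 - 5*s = -s^2 - 5*s + 6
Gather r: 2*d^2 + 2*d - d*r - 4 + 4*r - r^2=2*d^2 + 2*d - r^2 + r*(4 - d) - 4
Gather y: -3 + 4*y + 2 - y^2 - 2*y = -y^2 + 2*y - 1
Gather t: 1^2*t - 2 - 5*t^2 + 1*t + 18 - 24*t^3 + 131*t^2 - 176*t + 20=-24*t^3 + 126*t^2 - 174*t + 36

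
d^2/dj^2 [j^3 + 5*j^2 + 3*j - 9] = 6*j + 10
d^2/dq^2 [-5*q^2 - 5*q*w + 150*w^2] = -10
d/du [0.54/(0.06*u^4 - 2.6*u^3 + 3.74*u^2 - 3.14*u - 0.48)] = (-0.1296*u^3 + 4.212*u^2 - 4.0392*u + 1.6956)/(-0.06*u^4 + 2.6*u^3 - 3.74*u^2 + 3.14*u + 0.48)^2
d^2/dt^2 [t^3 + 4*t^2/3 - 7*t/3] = 6*t + 8/3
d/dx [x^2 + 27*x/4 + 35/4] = 2*x + 27/4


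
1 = 1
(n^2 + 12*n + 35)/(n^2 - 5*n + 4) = (n^2 + 12*n + 35)/(n^2 - 5*n + 4)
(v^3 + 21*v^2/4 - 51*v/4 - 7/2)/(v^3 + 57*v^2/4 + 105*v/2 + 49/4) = (v - 2)/(v + 7)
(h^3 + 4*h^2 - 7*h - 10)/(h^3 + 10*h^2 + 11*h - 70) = (h + 1)/(h + 7)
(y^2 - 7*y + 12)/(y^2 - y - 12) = (y - 3)/(y + 3)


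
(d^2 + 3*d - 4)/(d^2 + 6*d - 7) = (d + 4)/(d + 7)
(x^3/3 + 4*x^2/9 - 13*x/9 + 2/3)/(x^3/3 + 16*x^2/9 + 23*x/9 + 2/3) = (3*x^2 - 5*x + 2)/(3*x^2 + 7*x + 2)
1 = 1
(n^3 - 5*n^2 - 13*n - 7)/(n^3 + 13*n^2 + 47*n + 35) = (n^2 - 6*n - 7)/(n^2 + 12*n + 35)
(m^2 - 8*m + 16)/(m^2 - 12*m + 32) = (m - 4)/(m - 8)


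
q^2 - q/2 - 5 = (q - 5/2)*(q + 2)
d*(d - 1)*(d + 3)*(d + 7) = d^4 + 9*d^3 + 11*d^2 - 21*d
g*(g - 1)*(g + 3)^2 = g^4 + 5*g^3 + 3*g^2 - 9*g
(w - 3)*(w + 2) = w^2 - w - 6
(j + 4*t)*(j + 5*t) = j^2 + 9*j*t + 20*t^2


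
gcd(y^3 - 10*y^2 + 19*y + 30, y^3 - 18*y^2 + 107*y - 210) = y^2 - 11*y + 30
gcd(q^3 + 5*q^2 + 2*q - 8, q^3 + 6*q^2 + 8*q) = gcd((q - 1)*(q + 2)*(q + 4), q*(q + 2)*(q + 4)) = q^2 + 6*q + 8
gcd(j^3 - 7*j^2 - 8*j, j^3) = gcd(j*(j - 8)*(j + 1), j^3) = j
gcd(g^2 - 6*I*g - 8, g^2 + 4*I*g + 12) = g - 2*I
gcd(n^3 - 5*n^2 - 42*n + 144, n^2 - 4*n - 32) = n - 8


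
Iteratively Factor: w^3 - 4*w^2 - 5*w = (w - 5)*(w^2 + w) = (w - 5)*(w + 1)*(w)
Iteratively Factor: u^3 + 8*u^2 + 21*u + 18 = (u + 2)*(u^2 + 6*u + 9) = (u + 2)*(u + 3)*(u + 3)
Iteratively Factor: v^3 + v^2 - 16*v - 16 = (v - 4)*(v^2 + 5*v + 4) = (v - 4)*(v + 1)*(v + 4)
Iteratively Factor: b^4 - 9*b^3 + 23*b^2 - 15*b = (b - 3)*(b^3 - 6*b^2 + 5*b) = (b - 3)*(b - 1)*(b^2 - 5*b) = b*(b - 3)*(b - 1)*(b - 5)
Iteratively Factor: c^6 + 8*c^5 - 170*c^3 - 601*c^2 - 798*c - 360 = (c + 3)*(c^5 + 5*c^4 - 15*c^3 - 125*c^2 - 226*c - 120) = (c - 5)*(c + 3)*(c^4 + 10*c^3 + 35*c^2 + 50*c + 24) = (c - 5)*(c + 3)^2*(c^3 + 7*c^2 + 14*c + 8) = (c - 5)*(c + 3)^2*(c + 4)*(c^2 + 3*c + 2) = (c - 5)*(c + 1)*(c + 3)^2*(c + 4)*(c + 2)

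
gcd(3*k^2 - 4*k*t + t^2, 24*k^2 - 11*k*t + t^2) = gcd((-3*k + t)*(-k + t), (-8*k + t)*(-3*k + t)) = -3*k + t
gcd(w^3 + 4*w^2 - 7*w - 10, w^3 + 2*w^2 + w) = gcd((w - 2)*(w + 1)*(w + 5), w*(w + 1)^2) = w + 1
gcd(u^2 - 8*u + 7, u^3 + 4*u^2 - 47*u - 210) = u - 7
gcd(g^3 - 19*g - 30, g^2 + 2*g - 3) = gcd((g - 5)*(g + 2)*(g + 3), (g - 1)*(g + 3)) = g + 3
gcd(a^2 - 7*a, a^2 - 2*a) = a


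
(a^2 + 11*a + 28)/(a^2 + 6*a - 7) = (a + 4)/(a - 1)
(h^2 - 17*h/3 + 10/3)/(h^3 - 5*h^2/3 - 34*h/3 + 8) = (h - 5)/(h^2 - h - 12)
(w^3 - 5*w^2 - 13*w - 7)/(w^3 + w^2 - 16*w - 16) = (w^2 - 6*w - 7)/(w^2 - 16)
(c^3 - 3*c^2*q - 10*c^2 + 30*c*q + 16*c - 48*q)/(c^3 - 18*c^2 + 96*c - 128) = (c - 3*q)/(c - 8)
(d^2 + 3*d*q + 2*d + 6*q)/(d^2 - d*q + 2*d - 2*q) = (-d - 3*q)/(-d + q)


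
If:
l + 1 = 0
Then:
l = -1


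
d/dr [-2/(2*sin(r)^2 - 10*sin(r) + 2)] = (2*sin(r) - 5)*cos(r)/(sin(r)^2 - 5*sin(r) + 1)^2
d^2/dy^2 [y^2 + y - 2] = 2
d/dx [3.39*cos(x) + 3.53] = -3.39*sin(x)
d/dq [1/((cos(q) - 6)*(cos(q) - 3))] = (2*cos(q) - 9)*sin(q)/((cos(q) - 6)^2*(cos(q) - 3)^2)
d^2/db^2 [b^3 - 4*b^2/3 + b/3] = 6*b - 8/3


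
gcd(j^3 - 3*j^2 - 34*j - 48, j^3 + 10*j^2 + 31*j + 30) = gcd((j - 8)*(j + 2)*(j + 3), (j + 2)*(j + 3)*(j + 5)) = j^2 + 5*j + 6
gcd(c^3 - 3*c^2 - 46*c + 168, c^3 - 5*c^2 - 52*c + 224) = c^2 + 3*c - 28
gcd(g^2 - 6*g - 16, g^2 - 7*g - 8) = g - 8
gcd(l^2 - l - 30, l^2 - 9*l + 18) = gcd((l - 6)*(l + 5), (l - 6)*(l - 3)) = l - 6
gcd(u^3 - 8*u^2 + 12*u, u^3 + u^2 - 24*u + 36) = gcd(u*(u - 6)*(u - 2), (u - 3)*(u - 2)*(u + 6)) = u - 2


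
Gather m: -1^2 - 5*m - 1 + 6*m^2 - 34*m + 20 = 6*m^2 - 39*m + 18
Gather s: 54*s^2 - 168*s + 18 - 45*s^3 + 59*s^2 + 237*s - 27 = -45*s^3 + 113*s^2 + 69*s - 9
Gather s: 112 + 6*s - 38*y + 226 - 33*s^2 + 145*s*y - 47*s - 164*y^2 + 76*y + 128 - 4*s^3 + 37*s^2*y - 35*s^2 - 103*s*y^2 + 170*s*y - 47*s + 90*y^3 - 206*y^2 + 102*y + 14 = -4*s^3 + s^2*(37*y - 68) + s*(-103*y^2 + 315*y - 88) + 90*y^3 - 370*y^2 + 140*y + 480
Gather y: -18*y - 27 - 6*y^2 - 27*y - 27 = -6*y^2 - 45*y - 54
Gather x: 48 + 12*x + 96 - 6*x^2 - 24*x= -6*x^2 - 12*x + 144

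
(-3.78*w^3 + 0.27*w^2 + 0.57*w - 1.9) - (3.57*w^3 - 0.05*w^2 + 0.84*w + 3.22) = -7.35*w^3 + 0.32*w^2 - 0.27*w - 5.12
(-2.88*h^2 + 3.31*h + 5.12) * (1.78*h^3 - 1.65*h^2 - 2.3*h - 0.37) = -5.1264*h^5 + 10.6438*h^4 + 10.2761*h^3 - 14.9954*h^2 - 13.0007*h - 1.8944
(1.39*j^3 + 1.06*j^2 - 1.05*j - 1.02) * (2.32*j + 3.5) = 3.2248*j^4 + 7.3242*j^3 + 1.274*j^2 - 6.0414*j - 3.57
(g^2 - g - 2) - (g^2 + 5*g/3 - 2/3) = -8*g/3 - 4/3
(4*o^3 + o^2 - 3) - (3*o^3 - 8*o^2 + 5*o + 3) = o^3 + 9*o^2 - 5*o - 6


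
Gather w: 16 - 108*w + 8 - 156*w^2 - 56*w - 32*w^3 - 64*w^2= -32*w^3 - 220*w^2 - 164*w + 24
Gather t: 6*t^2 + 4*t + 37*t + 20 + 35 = 6*t^2 + 41*t + 55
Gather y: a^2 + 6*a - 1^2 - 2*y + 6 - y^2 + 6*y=a^2 + 6*a - y^2 + 4*y + 5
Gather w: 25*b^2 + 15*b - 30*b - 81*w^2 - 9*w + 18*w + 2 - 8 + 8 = 25*b^2 - 15*b - 81*w^2 + 9*w + 2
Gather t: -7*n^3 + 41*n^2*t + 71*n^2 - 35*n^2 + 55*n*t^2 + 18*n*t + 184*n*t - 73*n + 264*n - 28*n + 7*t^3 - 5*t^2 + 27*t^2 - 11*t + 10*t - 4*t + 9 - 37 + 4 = -7*n^3 + 36*n^2 + 163*n + 7*t^3 + t^2*(55*n + 22) + t*(41*n^2 + 202*n - 5) - 24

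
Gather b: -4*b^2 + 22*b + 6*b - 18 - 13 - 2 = -4*b^2 + 28*b - 33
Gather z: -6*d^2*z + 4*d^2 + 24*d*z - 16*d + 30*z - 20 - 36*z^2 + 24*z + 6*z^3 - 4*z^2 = 4*d^2 - 16*d + 6*z^3 - 40*z^2 + z*(-6*d^2 + 24*d + 54) - 20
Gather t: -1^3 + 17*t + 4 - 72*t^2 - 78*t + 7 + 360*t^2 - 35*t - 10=288*t^2 - 96*t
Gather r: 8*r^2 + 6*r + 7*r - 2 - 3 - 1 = 8*r^2 + 13*r - 6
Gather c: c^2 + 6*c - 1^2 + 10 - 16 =c^2 + 6*c - 7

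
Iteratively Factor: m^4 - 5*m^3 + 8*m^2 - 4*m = (m)*(m^3 - 5*m^2 + 8*m - 4) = m*(m - 2)*(m^2 - 3*m + 2) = m*(m - 2)*(m - 1)*(m - 2)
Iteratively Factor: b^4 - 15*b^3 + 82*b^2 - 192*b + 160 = (b - 4)*(b^3 - 11*b^2 + 38*b - 40) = (b - 4)*(b - 2)*(b^2 - 9*b + 20) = (b - 5)*(b - 4)*(b - 2)*(b - 4)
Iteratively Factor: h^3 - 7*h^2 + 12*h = (h)*(h^2 - 7*h + 12) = h*(h - 4)*(h - 3)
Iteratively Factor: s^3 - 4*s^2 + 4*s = (s - 2)*(s^2 - 2*s) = (s - 2)^2*(s)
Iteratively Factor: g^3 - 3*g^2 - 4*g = (g - 4)*(g^2 + g) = g*(g - 4)*(g + 1)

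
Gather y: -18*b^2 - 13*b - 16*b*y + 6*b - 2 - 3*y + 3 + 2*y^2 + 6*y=-18*b^2 - 7*b + 2*y^2 + y*(3 - 16*b) + 1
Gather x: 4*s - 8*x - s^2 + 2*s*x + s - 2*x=-s^2 + 5*s + x*(2*s - 10)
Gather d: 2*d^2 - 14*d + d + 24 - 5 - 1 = 2*d^2 - 13*d + 18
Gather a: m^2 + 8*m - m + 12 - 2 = m^2 + 7*m + 10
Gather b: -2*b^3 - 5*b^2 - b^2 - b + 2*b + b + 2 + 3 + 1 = -2*b^3 - 6*b^2 + 2*b + 6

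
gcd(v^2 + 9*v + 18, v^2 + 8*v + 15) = v + 3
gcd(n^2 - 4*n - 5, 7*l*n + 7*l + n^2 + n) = n + 1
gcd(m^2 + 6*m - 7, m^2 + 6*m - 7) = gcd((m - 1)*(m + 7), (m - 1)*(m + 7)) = m^2 + 6*m - 7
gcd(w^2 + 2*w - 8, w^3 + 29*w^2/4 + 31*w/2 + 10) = w + 4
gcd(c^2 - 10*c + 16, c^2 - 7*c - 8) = c - 8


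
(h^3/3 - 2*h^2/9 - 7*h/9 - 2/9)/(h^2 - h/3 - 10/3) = (3*h^2 + 4*h + 1)/(3*(3*h + 5))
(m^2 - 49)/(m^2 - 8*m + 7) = (m + 7)/(m - 1)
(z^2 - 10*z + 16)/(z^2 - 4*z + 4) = (z - 8)/(z - 2)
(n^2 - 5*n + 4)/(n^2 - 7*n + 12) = (n - 1)/(n - 3)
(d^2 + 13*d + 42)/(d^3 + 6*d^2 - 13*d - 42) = (d + 6)/(d^2 - d - 6)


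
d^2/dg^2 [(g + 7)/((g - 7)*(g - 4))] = 2*(g^3 + 21*g^2 - 315*g + 959)/(g^6 - 33*g^5 + 447*g^4 - 3179*g^3 + 12516*g^2 - 25872*g + 21952)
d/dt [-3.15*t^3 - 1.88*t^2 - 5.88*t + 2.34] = -9.45*t^2 - 3.76*t - 5.88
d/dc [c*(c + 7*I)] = 2*c + 7*I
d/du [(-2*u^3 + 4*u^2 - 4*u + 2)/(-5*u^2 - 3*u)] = 2*(5*u^4 + 6*u^3 - 16*u^2 + 10*u + 3)/(u^2*(25*u^2 + 30*u + 9))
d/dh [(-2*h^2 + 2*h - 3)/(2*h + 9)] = 4*(-h^2 - 9*h + 6)/(4*h^2 + 36*h + 81)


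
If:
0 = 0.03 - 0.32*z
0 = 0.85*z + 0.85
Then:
No Solution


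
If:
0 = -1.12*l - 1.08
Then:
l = -0.96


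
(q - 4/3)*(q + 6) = q^2 + 14*q/3 - 8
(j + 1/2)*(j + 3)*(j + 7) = j^3 + 21*j^2/2 + 26*j + 21/2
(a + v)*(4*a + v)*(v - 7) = 4*a^2*v - 28*a^2 + 5*a*v^2 - 35*a*v + v^3 - 7*v^2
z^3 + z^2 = z^2*(z + 1)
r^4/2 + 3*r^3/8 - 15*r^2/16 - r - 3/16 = (r/2 + 1/2)*(r - 3/2)*(r + 1/4)*(r + 1)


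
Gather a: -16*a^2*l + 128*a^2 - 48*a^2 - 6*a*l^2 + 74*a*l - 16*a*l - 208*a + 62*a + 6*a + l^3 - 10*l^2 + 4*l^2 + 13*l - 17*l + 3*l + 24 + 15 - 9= a^2*(80 - 16*l) + a*(-6*l^2 + 58*l - 140) + l^3 - 6*l^2 - l + 30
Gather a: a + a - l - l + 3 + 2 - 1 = 2*a - 2*l + 4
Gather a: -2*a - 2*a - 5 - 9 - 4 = -4*a - 18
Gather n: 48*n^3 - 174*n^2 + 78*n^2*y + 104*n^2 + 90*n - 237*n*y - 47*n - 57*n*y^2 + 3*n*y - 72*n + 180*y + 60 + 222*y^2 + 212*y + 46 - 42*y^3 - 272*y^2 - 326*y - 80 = 48*n^3 + n^2*(78*y - 70) + n*(-57*y^2 - 234*y - 29) - 42*y^3 - 50*y^2 + 66*y + 26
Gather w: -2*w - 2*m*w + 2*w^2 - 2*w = 2*w^2 + w*(-2*m - 4)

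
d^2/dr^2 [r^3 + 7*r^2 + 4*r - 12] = 6*r + 14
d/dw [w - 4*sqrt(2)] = 1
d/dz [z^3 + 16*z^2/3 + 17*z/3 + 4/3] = 3*z^2 + 32*z/3 + 17/3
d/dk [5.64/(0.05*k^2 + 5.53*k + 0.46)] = (-0.564*k - 31.1892)/(0.05*k^2 + 5.53*k + 0.46)^2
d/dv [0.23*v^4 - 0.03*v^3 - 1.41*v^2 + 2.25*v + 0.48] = 0.92*v^3 - 0.09*v^2 - 2.82*v + 2.25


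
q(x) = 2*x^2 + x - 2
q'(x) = 4*x + 1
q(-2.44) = 7.47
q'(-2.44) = -8.76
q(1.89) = 7.03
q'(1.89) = 8.56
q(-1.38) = 0.43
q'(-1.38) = -4.52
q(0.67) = -0.43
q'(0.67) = 3.68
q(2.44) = 12.35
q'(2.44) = 10.76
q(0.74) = -0.16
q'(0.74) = 3.96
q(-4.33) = 31.17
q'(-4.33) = -16.32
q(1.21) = 2.14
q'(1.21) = 5.84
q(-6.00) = 64.00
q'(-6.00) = -23.00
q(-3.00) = 13.00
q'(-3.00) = -11.00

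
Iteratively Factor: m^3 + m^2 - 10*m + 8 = (m - 1)*(m^2 + 2*m - 8) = (m - 1)*(m + 4)*(m - 2)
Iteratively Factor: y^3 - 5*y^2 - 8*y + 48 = (y - 4)*(y^2 - y - 12) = (y - 4)^2*(y + 3)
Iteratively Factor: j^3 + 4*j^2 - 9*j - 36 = (j - 3)*(j^2 + 7*j + 12) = (j - 3)*(j + 4)*(j + 3)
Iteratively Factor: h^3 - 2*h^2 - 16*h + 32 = (h - 4)*(h^2 + 2*h - 8) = (h - 4)*(h + 4)*(h - 2)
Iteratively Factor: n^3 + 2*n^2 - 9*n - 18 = (n + 2)*(n^2 - 9) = (n + 2)*(n + 3)*(n - 3)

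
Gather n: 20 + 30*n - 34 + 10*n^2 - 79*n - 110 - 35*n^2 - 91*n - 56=-25*n^2 - 140*n - 180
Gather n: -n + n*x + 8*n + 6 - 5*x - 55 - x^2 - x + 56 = n*(x + 7) - x^2 - 6*x + 7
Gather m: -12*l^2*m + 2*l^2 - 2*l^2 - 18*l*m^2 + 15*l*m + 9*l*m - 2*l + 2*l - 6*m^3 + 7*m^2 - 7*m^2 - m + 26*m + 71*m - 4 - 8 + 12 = -18*l*m^2 - 6*m^3 + m*(-12*l^2 + 24*l + 96)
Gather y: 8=8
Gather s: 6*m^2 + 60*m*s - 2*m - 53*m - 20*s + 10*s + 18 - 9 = 6*m^2 - 55*m + s*(60*m - 10) + 9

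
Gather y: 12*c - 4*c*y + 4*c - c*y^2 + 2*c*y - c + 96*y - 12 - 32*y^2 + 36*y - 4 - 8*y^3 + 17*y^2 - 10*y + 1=15*c - 8*y^3 + y^2*(-c - 15) + y*(122 - 2*c) - 15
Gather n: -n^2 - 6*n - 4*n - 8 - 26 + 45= -n^2 - 10*n + 11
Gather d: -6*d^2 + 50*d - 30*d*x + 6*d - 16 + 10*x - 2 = -6*d^2 + d*(56 - 30*x) + 10*x - 18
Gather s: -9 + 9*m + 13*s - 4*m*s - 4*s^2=9*m - 4*s^2 + s*(13 - 4*m) - 9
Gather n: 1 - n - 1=-n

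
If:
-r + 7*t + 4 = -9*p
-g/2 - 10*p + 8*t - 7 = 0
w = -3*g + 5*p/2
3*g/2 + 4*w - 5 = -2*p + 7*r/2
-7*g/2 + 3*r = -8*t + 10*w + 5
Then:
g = -2434/30687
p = -24172/30687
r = -39804/10229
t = -1172/10229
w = -53128/30687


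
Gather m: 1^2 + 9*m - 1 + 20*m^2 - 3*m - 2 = 20*m^2 + 6*m - 2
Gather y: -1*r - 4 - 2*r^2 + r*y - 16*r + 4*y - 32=-2*r^2 - 17*r + y*(r + 4) - 36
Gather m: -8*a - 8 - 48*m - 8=-8*a - 48*m - 16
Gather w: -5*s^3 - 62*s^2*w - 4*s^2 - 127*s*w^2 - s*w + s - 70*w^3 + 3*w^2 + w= -5*s^3 - 4*s^2 + s - 70*w^3 + w^2*(3 - 127*s) + w*(-62*s^2 - s + 1)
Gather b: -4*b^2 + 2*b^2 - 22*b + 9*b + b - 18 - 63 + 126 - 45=-2*b^2 - 12*b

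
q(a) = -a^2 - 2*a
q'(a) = -2*a - 2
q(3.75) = -21.56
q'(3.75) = -9.50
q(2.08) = -8.49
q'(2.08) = -6.16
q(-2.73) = -1.99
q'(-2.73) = 3.46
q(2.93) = -14.44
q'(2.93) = -7.86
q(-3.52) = -5.35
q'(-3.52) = 5.04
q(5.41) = -40.09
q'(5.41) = -12.82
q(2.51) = -11.32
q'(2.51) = -7.02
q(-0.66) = 0.88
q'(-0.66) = -0.68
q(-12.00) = -120.00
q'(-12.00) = 22.00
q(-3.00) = -3.00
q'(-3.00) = 4.00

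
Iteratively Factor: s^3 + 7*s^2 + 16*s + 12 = (s + 2)*(s^2 + 5*s + 6) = (s + 2)^2*(s + 3)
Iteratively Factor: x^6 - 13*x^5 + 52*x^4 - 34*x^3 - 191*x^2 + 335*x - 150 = (x + 2)*(x^5 - 15*x^4 + 82*x^3 - 198*x^2 + 205*x - 75) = (x - 5)*(x + 2)*(x^4 - 10*x^3 + 32*x^2 - 38*x + 15) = (x - 5)*(x - 1)*(x + 2)*(x^3 - 9*x^2 + 23*x - 15) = (x - 5)^2*(x - 1)*(x + 2)*(x^2 - 4*x + 3) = (x - 5)^2*(x - 1)^2*(x + 2)*(x - 3)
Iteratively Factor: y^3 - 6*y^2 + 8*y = (y - 2)*(y^2 - 4*y) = y*(y - 2)*(y - 4)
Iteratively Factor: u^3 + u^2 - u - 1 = (u + 1)*(u^2 - 1) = (u + 1)^2*(u - 1)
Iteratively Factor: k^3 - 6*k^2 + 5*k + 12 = (k - 3)*(k^2 - 3*k - 4) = (k - 3)*(k + 1)*(k - 4)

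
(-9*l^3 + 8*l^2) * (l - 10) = -9*l^4 + 98*l^3 - 80*l^2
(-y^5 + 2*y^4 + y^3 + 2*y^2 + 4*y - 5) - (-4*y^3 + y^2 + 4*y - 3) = -y^5 + 2*y^4 + 5*y^3 + y^2 - 2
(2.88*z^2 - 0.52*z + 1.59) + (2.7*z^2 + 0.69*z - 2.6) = 5.58*z^2 + 0.17*z - 1.01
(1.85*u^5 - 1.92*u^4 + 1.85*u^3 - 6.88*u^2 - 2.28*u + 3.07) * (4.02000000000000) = 7.437*u^5 - 7.7184*u^4 + 7.437*u^3 - 27.6576*u^2 - 9.1656*u + 12.3414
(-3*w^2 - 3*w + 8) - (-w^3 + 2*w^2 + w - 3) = w^3 - 5*w^2 - 4*w + 11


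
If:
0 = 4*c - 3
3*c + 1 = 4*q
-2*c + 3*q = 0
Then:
No Solution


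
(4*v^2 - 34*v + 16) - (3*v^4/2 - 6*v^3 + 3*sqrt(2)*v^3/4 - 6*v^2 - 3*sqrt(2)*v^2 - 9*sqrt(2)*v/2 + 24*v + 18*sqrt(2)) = -3*v^4/2 - 3*sqrt(2)*v^3/4 + 6*v^3 + 3*sqrt(2)*v^2 + 10*v^2 - 58*v + 9*sqrt(2)*v/2 - 18*sqrt(2) + 16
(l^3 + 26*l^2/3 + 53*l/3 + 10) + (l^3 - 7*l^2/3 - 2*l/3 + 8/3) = 2*l^3 + 19*l^2/3 + 17*l + 38/3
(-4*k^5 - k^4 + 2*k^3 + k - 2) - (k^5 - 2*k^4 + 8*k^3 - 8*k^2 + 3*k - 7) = -5*k^5 + k^4 - 6*k^3 + 8*k^2 - 2*k + 5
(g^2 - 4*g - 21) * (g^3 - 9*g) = g^5 - 4*g^4 - 30*g^3 + 36*g^2 + 189*g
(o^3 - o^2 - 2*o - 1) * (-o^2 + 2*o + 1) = -o^5 + 3*o^4 + o^3 - 4*o^2 - 4*o - 1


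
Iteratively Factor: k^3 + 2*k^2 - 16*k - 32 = (k - 4)*(k^2 + 6*k + 8) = (k - 4)*(k + 4)*(k + 2)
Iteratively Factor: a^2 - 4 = (a - 2)*(a + 2)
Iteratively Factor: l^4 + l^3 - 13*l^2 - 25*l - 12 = (l + 3)*(l^3 - 2*l^2 - 7*l - 4) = (l + 1)*(l + 3)*(l^2 - 3*l - 4) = (l + 1)^2*(l + 3)*(l - 4)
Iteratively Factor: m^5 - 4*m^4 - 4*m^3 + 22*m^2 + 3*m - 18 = (m + 2)*(m^4 - 6*m^3 + 8*m^2 + 6*m - 9) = (m - 1)*(m + 2)*(m^3 - 5*m^2 + 3*m + 9) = (m - 1)*(m + 1)*(m + 2)*(m^2 - 6*m + 9) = (m - 3)*(m - 1)*(m + 1)*(m + 2)*(m - 3)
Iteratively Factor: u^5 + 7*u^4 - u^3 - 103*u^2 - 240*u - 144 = (u + 1)*(u^4 + 6*u^3 - 7*u^2 - 96*u - 144) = (u + 1)*(u + 4)*(u^3 + 2*u^2 - 15*u - 36) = (u - 4)*(u + 1)*(u + 4)*(u^2 + 6*u + 9) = (u - 4)*(u + 1)*(u + 3)*(u + 4)*(u + 3)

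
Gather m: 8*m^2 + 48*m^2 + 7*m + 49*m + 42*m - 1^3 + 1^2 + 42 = 56*m^2 + 98*m + 42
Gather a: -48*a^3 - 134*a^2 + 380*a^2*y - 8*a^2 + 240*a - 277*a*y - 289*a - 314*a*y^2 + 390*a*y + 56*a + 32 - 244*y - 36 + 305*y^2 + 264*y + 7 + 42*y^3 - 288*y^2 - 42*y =-48*a^3 + a^2*(380*y - 142) + a*(-314*y^2 + 113*y + 7) + 42*y^3 + 17*y^2 - 22*y + 3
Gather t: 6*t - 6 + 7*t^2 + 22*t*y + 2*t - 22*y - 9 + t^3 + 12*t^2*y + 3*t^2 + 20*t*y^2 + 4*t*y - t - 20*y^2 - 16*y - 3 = t^3 + t^2*(12*y + 10) + t*(20*y^2 + 26*y + 7) - 20*y^2 - 38*y - 18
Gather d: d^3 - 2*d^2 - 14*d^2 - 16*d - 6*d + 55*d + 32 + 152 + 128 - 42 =d^3 - 16*d^2 + 33*d + 270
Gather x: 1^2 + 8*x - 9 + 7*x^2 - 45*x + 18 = 7*x^2 - 37*x + 10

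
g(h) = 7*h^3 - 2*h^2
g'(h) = 21*h^2 - 4*h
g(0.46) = 0.26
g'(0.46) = 2.60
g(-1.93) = -57.77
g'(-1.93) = 85.94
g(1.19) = 8.96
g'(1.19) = 24.98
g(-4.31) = -597.59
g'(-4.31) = 407.34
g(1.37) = 14.25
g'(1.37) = 33.93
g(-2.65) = -144.31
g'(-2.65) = 158.07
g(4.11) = 452.20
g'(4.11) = 338.29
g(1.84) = 36.84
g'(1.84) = 63.74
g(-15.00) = -24075.00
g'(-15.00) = 4785.00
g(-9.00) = -5265.00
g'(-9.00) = 1737.00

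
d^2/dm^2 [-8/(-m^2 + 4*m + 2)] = 16*(m^2 - 4*m - 4*(m - 2)^2 - 2)/(-m^2 + 4*m + 2)^3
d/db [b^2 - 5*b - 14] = 2*b - 5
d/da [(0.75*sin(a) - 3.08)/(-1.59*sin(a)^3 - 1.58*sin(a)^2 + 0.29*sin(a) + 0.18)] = (2.385*sin(a)^3 - 13.5066*sin(a)^2 - 9.7328*sin(a) + 1.0282)*cos(a)/(2.5281*sin(a)^6 + 5.0244*sin(a)^5 + 1.5742*sin(a)^4 - 1.4888*sin(a)^3 - 0.4847*sin(a)^2 + 0.1044*sin(a) + 0.0324)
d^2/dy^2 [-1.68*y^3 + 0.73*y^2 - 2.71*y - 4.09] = 1.46 - 10.08*y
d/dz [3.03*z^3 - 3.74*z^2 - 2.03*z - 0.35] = 9.09*z^2 - 7.48*z - 2.03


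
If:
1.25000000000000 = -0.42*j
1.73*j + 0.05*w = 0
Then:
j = -2.98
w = 102.98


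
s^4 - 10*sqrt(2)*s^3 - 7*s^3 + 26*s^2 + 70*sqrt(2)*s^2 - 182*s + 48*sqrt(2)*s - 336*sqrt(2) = (s - 7)*(s - 8*sqrt(2))*(s - 3*sqrt(2))*(s + sqrt(2))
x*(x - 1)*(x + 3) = x^3 + 2*x^2 - 3*x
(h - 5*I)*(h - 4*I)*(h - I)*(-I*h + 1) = -I*h^4 - 9*h^3 + 19*I*h^2 - 9*h + 20*I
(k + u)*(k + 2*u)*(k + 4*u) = k^3 + 7*k^2*u + 14*k*u^2 + 8*u^3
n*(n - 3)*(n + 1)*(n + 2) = n^4 - 7*n^2 - 6*n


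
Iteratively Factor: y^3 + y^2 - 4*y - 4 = (y + 1)*(y^2 - 4) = (y - 2)*(y + 1)*(y + 2)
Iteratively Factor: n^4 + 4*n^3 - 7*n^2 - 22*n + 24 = (n + 3)*(n^3 + n^2 - 10*n + 8) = (n - 2)*(n + 3)*(n^2 + 3*n - 4) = (n - 2)*(n + 3)*(n + 4)*(n - 1)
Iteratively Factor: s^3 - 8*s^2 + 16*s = (s - 4)*(s^2 - 4*s) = s*(s - 4)*(s - 4)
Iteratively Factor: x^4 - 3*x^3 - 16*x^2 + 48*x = (x - 4)*(x^3 + x^2 - 12*x) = x*(x - 4)*(x^2 + x - 12) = x*(x - 4)*(x + 4)*(x - 3)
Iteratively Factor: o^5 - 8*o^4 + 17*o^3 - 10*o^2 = (o)*(o^4 - 8*o^3 + 17*o^2 - 10*o) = o*(o - 1)*(o^3 - 7*o^2 + 10*o) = o*(o - 5)*(o - 1)*(o^2 - 2*o) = o*(o - 5)*(o - 2)*(o - 1)*(o)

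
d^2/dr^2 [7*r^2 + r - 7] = 14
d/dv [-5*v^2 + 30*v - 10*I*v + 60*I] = -10*v + 30 - 10*I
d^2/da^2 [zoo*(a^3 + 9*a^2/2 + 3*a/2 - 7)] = zoo*(a + 1)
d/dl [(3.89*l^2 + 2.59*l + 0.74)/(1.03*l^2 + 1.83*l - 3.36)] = (4.451*l^2 - 27.6652*l - 10.0566)/(1.0609*l^4 + 3.7698*l^3 - 3.5727*l^2 - 12.2976*l + 11.2896)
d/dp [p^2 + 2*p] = 2*p + 2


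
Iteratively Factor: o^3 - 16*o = (o)*(o^2 - 16) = o*(o + 4)*(o - 4)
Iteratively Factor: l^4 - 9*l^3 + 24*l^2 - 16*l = (l)*(l^3 - 9*l^2 + 24*l - 16) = l*(l - 4)*(l^2 - 5*l + 4) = l*(l - 4)*(l - 1)*(l - 4)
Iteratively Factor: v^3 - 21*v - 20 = (v - 5)*(v^2 + 5*v + 4) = (v - 5)*(v + 4)*(v + 1)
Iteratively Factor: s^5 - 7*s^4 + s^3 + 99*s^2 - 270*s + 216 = (s - 3)*(s^4 - 4*s^3 - 11*s^2 + 66*s - 72) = (s - 3)*(s + 4)*(s^3 - 8*s^2 + 21*s - 18) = (s - 3)^2*(s + 4)*(s^2 - 5*s + 6) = (s - 3)^2*(s - 2)*(s + 4)*(s - 3)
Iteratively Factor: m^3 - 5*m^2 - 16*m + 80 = (m - 5)*(m^2 - 16) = (m - 5)*(m - 4)*(m + 4)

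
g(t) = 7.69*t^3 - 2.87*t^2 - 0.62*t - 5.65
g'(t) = 23.07*t^2 - 5.74*t - 0.62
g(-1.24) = -23.96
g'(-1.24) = 41.97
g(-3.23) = -292.73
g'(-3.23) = 258.61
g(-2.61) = -160.31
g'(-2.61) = 171.52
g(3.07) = 187.90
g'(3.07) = 199.19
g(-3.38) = -333.29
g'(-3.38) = 282.34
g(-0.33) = -6.03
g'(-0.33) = 3.79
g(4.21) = 514.69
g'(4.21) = 384.11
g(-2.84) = -203.19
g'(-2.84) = 201.75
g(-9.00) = -5838.55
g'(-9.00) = 1919.71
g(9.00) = 5362.31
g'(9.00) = 1816.39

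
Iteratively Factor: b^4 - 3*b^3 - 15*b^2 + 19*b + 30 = (b - 5)*(b^3 + 2*b^2 - 5*b - 6) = (b - 5)*(b + 1)*(b^2 + b - 6) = (b - 5)*(b - 2)*(b + 1)*(b + 3)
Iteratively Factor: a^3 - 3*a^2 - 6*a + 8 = (a - 1)*(a^2 - 2*a - 8) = (a - 1)*(a + 2)*(a - 4)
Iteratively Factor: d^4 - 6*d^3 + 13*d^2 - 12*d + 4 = (d - 2)*(d^3 - 4*d^2 + 5*d - 2) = (d - 2)^2*(d^2 - 2*d + 1) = (d - 2)^2*(d - 1)*(d - 1)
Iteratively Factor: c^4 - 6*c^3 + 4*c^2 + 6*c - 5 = (c + 1)*(c^3 - 7*c^2 + 11*c - 5) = (c - 1)*(c + 1)*(c^2 - 6*c + 5) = (c - 1)^2*(c + 1)*(c - 5)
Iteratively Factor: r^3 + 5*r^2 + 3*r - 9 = (r - 1)*(r^2 + 6*r + 9) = (r - 1)*(r + 3)*(r + 3)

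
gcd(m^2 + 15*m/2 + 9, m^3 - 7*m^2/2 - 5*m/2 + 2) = 1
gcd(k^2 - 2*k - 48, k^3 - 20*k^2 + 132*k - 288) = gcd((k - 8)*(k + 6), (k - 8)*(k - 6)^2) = k - 8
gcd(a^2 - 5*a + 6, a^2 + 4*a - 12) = a - 2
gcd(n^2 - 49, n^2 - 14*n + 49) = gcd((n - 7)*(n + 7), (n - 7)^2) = n - 7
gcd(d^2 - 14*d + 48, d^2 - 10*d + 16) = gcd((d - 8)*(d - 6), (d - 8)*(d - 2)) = d - 8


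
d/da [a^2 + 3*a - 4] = 2*a + 3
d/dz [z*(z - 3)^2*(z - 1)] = 4*z^3 - 21*z^2 + 30*z - 9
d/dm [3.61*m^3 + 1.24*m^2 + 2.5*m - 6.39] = 10.83*m^2 + 2.48*m + 2.5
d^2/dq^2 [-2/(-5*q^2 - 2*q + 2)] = 4*(-25*q^2 - 10*q + 4*(5*q + 1)^2 + 10)/(5*q^2 + 2*q - 2)^3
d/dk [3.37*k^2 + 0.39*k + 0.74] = 6.74*k + 0.39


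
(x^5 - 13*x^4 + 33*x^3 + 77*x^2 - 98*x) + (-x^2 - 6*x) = x^5 - 13*x^4 + 33*x^3 + 76*x^2 - 104*x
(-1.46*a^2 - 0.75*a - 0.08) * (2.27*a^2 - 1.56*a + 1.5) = -3.3142*a^4 + 0.5751*a^3 - 1.2016*a^2 - 1.0002*a - 0.12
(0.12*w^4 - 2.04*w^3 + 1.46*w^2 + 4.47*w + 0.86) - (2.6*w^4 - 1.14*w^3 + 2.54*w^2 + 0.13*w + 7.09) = -2.48*w^4 - 0.9*w^3 - 1.08*w^2 + 4.34*w - 6.23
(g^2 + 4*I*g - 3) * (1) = g^2 + 4*I*g - 3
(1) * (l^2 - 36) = l^2 - 36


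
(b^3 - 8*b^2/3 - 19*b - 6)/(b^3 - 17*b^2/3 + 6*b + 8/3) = (b^2 - 3*b - 18)/(b^2 - 6*b + 8)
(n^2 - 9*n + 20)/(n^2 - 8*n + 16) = (n - 5)/(n - 4)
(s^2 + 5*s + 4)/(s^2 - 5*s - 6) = (s + 4)/(s - 6)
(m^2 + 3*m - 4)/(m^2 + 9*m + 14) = (m^2 + 3*m - 4)/(m^2 + 9*m + 14)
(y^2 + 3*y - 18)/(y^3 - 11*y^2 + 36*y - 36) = (y + 6)/(y^2 - 8*y + 12)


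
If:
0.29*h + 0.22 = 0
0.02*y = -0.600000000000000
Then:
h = -0.76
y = -30.00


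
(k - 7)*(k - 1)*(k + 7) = k^3 - k^2 - 49*k + 49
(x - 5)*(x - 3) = x^2 - 8*x + 15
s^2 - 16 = (s - 4)*(s + 4)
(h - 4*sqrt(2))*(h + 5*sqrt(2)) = h^2 + sqrt(2)*h - 40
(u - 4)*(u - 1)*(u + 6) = u^3 + u^2 - 26*u + 24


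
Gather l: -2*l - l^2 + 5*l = -l^2 + 3*l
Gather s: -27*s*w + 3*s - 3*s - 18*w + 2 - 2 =-27*s*w - 18*w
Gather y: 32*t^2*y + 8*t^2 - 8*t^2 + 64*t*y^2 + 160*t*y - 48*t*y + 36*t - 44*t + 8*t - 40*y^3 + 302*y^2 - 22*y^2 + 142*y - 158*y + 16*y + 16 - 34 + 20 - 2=-40*y^3 + y^2*(64*t + 280) + y*(32*t^2 + 112*t)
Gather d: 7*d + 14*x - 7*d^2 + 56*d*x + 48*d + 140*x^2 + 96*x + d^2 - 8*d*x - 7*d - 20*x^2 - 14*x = -6*d^2 + d*(48*x + 48) + 120*x^2 + 96*x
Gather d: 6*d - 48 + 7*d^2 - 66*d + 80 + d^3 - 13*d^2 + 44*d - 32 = d^3 - 6*d^2 - 16*d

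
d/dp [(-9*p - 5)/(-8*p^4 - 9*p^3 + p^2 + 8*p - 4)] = (72*p^4 + 81*p^3 - 9*p^2 - 72*p - (9*p + 5)*(32*p^3 + 27*p^2 - 2*p - 8) + 36)/(8*p^4 + 9*p^3 - p^2 - 8*p + 4)^2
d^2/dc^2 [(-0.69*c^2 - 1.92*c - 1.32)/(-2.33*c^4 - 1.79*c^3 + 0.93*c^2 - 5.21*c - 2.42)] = (22.475646*c^8 + 142.348554*c^7 + 278.858844*c^6 + 76.59486*c^5 - 291.739122*c^4 - 255.234114*c^3 - 99.091476*c^2 - 46.75572*c + 37.268352)/(12.649337*c^12 + 29.153193*c^11 + 7.250028*c^10 + 67.31654*c^9 + 166.896108*c^8 + 47.545866*c^7 + 128.692758*c^6 + 311.373396*c^5 + 106.895439*c^4 + 102.515873*c^3 + 180.72681*c^2 + 91.535532*c + 14.172488)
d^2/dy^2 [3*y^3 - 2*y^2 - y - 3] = 18*y - 4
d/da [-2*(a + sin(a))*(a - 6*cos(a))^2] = 2*(a - 6*cos(a))*(-2*(a + sin(a))*(6*sin(a) + 1) - (a - 6*cos(a))*(cos(a) + 1))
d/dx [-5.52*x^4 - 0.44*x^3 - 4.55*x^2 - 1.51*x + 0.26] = -22.08*x^3 - 1.32*x^2 - 9.1*x - 1.51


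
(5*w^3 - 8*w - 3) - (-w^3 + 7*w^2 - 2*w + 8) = 6*w^3 - 7*w^2 - 6*w - 11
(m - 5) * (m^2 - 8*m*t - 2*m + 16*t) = m^3 - 8*m^2*t - 7*m^2 + 56*m*t + 10*m - 80*t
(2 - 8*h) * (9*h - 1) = -72*h^2 + 26*h - 2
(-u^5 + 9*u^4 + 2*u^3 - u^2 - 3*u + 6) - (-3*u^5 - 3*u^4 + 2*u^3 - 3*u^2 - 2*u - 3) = 2*u^5 + 12*u^4 + 2*u^2 - u + 9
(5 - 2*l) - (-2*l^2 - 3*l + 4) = 2*l^2 + l + 1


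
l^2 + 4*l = l*(l + 4)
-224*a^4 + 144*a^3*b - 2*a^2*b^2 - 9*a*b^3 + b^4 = (-7*a + b)*(-4*a + b)*(-2*a + b)*(4*a + b)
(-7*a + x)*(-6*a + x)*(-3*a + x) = -126*a^3 + 81*a^2*x - 16*a*x^2 + x^3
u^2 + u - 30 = (u - 5)*(u + 6)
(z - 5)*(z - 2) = z^2 - 7*z + 10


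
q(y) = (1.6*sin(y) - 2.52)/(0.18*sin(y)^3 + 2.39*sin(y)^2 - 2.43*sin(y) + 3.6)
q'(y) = (1.6*sin(y) - 2.52)*(-0.54*sin(y)^2*cos(y) - 4.78*sin(y)*cos(y) + 2.43*cos(y))/(0.18*sin(y)^3 + 2.39*sin(y)^2 - 2.43*sin(y) + 3.6)^2 + 1.6*cos(y)/(0.18*sin(y)^3 + 2.39*sin(y)^2 - 2.43*sin(y) + 3.6)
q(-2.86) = -0.67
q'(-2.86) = 0.19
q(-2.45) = -0.58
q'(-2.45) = 0.19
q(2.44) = -0.48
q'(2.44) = -0.50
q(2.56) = -0.54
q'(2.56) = -0.50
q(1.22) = -0.28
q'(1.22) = 0.22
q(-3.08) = -0.70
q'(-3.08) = 0.08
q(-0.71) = -0.58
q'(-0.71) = -0.18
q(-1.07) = -0.53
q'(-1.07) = -0.11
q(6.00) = -0.67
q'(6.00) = -0.19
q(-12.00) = -0.55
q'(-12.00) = 0.49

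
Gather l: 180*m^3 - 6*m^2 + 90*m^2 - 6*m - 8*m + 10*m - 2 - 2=180*m^3 + 84*m^2 - 4*m - 4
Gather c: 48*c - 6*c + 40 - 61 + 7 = 42*c - 14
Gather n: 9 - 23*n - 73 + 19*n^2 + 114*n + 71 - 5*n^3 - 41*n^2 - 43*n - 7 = -5*n^3 - 22*n^2 + 48*n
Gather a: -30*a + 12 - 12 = -30*a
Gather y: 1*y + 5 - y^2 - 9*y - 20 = -y^2 - 8*y - 15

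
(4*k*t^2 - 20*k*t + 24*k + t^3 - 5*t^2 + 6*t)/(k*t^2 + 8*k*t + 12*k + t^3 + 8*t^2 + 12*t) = (4*k*t^2 - 20*k*t + 24*k + t^3 - 5*t^2 + 6*t)/(k*t^2 + 8*k*t + 12*k + t^3 + 8*t^2 + 12*t)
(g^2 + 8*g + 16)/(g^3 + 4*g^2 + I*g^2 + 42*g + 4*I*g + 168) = (g + 4)/(g^2 + I*g + 42)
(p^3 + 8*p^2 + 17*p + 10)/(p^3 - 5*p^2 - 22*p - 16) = (p + 5)/(p - 8)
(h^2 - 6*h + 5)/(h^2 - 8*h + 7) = (h - 5)/(h - 7)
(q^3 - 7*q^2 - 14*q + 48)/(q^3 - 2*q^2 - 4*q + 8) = (q^2 - 5*q - 24)/(q^2 - 4)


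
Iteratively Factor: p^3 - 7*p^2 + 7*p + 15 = (p + 1)*(p^2 - 8*p + 15) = (p - 3)*(p + 1)*(p - 5)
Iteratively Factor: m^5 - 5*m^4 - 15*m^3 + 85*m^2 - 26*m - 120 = (m - 3)*(m^4 - 2*m^3 - 21*m^2 + 22*m + 40) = (m - 3)*(m + 1)*(m^3 - 3*m^2 - 18*m + 40) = (m - 3)*(m + 1)*(m + 4)*(m^2 - 7*m + 10) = (m - 5)*(m - 3)*(m + 1)*(m + 4)*(m - 2)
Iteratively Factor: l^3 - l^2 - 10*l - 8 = (l + 1)*(l^2 - 2*l - 8) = (l - 4)*(l + 1)*(l + 2)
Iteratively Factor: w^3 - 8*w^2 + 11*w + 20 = (w + 1)*(w^2 - 9*w + 20) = (w - 4)*(w + 1)*(w - 5)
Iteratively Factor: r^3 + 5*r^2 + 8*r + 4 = (r + 2)*(r^2 + 3*r + 2) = (r + 1)*(r + 2)*(r + 2)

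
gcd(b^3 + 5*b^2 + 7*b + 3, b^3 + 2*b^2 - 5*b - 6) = b^2 + 4*b + 3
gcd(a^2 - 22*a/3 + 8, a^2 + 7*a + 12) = 1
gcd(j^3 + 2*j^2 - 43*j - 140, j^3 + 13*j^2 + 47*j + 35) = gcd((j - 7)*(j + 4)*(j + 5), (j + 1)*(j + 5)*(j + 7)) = j + 5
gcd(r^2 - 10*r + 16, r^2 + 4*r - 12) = r - 2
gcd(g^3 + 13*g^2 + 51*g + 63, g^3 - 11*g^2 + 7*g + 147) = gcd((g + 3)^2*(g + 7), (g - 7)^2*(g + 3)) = g + 3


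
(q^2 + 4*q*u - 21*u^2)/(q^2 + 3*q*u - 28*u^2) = (q - 3*u)/(q - 4*u)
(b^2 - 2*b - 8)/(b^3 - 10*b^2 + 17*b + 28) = (b + 2)/(b^2 - 6*b - 7)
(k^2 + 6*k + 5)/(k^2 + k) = (k + 5)/k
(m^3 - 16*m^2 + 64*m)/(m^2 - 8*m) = m - 8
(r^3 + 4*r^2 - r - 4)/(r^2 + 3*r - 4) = r + 1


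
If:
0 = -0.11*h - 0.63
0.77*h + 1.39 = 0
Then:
No Solution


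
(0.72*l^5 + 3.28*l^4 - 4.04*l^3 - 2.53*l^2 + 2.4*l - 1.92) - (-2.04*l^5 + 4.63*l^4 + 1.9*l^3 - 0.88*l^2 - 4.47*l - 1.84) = 2.76*l^5 - 1.35*l^4 - 5.94*l^3 - 1.65*l^2 + 6.87*l - 0.0799999999999998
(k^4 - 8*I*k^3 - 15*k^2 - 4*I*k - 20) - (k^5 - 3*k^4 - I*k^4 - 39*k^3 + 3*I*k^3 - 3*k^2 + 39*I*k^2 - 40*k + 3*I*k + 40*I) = -k^5 + 4*k^4 + I*k^4 + 39*k^3 - 11*I*k^3 - 12*k^2 - 39*I*k^2 + 40*k - 7*I*k - 20 - 40*I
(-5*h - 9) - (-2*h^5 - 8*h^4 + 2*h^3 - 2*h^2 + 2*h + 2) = 2*h^5 + 8*h^4 - 2*h^3 + 2*h^2 - 7*h - 11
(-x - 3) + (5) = 2 - x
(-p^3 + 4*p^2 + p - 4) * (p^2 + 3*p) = -p^5 + p^4 + 13*p^3 - p^2 - 12*p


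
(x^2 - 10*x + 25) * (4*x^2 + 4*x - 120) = 4*x^4 - 36*x^3 - 60*x^2 + 1300*x - 3000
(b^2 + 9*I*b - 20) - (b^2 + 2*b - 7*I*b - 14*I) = -2*b + 16*I*b - 20 + 14*I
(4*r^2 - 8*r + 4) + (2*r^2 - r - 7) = 6*r^2 - 9*r - 3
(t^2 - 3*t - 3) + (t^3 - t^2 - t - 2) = t^3 - 4*t - 5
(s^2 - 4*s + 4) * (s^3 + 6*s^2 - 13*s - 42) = s^5 + 2*s^4 - 33*s^3 + 34*s^2 + 116*s - 168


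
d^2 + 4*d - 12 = (d - 2)*(d + 6)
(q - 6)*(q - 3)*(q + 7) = q^3 - 2*q^2 - 45*q + 126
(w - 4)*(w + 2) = w^2 - 2*w - 8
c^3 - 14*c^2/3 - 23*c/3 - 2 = (c - 6)*(c + 1/3)*(c + 1)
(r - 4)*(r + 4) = r^2 - 16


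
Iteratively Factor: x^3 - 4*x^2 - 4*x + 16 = (x + 2)*(x^2 - 6*x + 8) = (x - 4)*(x + 2)*(x - 2)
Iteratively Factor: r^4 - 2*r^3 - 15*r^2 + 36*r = (r - 3)*(r^3 + r^2 - 12*r) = r*(r - 3)*(r^2 + r - 12) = r*(r - 3)*(r + 4)*(r - 3)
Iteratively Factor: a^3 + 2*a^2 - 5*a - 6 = (a + 3)*(a^2 - a - 2) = (a - 2)*(a + 3)*(a + 1)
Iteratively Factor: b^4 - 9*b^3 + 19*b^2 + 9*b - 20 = (b + 1)*(b^3 - 10*b^2 + 29*b - 20) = (b - 1)*(b + 1)*(b^2 - 9*b + 20) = (b - 5)*(b - 1)*(b + 1)*(b - 4)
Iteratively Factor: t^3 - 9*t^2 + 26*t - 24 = (t - 2)*(t^2 - 7*t + 12) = (t - 3)*(t - 2)*(t - 4)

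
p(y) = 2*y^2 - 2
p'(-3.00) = -12.00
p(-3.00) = 16.00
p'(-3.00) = -12.00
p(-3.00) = 16.00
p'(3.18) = 12.72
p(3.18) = 18.22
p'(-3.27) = -13.08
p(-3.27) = 19.39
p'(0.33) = 1.32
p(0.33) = -1.78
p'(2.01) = 8.04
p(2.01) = 6.08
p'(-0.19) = -0.76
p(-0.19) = -1.93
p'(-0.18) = -0.72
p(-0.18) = -1.94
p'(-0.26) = -1.04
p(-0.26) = -1.86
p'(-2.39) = -9.56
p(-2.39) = 9.42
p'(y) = 4*y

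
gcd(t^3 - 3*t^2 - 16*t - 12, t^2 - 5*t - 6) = t^2 - 5*t - 6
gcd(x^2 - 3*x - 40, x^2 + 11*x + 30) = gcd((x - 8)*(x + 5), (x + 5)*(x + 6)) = x + 5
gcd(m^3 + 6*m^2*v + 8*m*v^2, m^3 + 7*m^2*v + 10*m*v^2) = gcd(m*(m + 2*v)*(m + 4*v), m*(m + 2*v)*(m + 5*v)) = m^2 + 2*m*v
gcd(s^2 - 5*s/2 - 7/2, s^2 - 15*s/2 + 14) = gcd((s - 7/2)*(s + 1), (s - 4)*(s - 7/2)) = s - 7/2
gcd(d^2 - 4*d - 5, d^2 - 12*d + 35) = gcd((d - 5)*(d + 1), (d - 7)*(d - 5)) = d - 5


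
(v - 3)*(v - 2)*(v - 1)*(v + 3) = v^4 - 3*v^3 - 7*v^2 + 27*v - 18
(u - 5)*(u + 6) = u^2 + u - 30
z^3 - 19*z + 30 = (z - 3)*(z - 2)*(z + 5)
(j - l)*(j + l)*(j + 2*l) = j^3 + 2*j^2*l - j*l^2 - 2*l^3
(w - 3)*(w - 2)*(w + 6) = w^3 + w^2 - 24*w + 36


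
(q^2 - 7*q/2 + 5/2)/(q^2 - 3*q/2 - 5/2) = (q - 1)/(q + 1)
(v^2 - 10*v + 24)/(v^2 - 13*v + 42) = (v - 4)/(v - 7)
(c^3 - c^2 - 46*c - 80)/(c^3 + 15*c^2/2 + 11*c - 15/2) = 2*(c^2 - 6*c - 16)/(2*c^2 + 5*c - 3)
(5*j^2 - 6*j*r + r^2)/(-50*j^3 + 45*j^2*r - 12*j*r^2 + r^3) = (-j + r)/(10*j^2 - 7*j*r + r^2)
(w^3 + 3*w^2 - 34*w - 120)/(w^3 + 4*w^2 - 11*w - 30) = (w^2 - 2*w - 24)/(w^2 - w - 6)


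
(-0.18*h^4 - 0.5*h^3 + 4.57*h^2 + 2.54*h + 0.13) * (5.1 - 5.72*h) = 1.0296*h^5 + 1.942*h^4 - 28.6904*h^3 + 8.7782*h^2 + 12.2104*h + 0.663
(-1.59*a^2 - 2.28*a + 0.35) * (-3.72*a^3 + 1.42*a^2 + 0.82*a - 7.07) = 5.9148*a^5 + 6.2238*a^4 - 5.8434*a^3 + 9.8687*a^2 + 16.4066*a - 2.4745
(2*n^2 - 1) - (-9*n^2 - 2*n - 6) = 11*n^2 + 2*n + 5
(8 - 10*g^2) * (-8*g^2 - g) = 80*g^4 + 10*g^3 - 64*g^2 - 8*g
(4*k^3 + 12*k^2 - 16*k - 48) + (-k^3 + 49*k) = 3*k^3 + 12*k^2 + 33*k - 48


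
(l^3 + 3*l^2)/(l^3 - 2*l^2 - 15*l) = l/(l - 5)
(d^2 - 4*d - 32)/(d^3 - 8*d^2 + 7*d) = (d^2 - 4*d - 32)/(d*(d^2 - 8*d + 7))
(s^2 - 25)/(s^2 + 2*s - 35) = (s + 5)/(s + 7)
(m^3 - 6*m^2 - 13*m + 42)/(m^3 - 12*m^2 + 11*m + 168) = (m - 2)/(m - 8)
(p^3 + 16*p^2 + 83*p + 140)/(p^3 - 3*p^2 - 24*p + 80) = (p^2 + 11*p + 28)/(p^2 - 8*p + 16)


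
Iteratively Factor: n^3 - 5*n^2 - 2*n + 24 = (n - 4)*(n^2 - n - 6) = (n - 4)*(n - 3)*(n + 2)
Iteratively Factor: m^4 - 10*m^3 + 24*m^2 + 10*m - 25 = (m - 5)*(m^3 - 5*m^2 - m + 5) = (m - 5)*(m + 1)*(m^2 - 6*m + 5) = (m - 5)^2*(m + 1)*(m - 1)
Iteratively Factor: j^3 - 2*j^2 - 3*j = (j)*(j^2 - 2*j - 3) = j*(j - 3)*(j + 1)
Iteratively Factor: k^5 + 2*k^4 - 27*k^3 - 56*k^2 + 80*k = (k)*(k^4 + 2*k^3 - 27*k^2 - 56*k + 80) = k*(k + 4)*(k^3 - 2*k^2 - 19*k + 20) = k*(k - 1)*(k + 4)*(k^2 - k - 20) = k*(k - 5)*(k - 1)*(k + 4)*(k + 4)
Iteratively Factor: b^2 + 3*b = (b)*(b + 3)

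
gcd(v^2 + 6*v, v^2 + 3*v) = v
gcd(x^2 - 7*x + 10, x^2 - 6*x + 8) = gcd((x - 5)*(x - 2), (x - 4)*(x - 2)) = x - 2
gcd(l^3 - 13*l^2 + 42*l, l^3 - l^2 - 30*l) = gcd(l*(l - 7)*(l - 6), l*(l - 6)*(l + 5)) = l^2 - 6*l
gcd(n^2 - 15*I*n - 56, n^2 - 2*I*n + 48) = n - 8*I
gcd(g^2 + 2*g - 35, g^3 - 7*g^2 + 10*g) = g - 5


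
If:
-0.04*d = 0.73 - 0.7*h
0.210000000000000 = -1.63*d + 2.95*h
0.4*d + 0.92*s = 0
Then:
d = 1.96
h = 1.15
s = -0.85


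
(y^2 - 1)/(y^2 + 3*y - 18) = (y^2 - 1)/(y^2 + 3*y - 18)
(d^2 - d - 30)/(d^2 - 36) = (d + 5)/(d + 6)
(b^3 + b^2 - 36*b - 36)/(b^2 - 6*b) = b + 7 + 6/b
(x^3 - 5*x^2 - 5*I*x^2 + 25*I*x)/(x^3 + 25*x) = (x - 5)/(x + 5*I)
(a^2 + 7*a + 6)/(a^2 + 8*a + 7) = (a + 6)/(a + 7)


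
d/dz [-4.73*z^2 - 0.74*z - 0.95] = -9.46*z - 0.74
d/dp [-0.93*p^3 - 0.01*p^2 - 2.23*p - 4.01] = -2.79*p^2 - 0.02*p - 2.23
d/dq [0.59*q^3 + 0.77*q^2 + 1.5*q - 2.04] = 1.77*q^2 + 1.54*q + 1.5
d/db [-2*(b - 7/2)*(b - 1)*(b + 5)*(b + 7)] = -8*b^3 - 45*b^2 + 62*b + 231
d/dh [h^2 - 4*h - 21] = 2*h - 4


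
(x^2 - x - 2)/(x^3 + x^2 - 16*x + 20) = (x + 1)/(x^2 + 3*x - 10)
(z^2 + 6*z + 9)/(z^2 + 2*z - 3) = (z + 3)/(z - 1)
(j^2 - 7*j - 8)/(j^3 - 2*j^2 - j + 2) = (j - 8)/(j^2 - 3*j + 2)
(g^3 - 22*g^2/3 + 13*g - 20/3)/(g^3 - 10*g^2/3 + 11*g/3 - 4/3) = (g - 5)/(g - 1)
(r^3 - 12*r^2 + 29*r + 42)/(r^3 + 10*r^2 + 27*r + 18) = (r^2 - 13*r + 42)/(r^2 + 9*r + 18)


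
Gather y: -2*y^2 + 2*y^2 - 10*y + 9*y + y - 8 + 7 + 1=0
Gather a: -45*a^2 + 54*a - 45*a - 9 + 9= -45*a^2 + 9*a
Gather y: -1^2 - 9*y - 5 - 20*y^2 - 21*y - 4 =-20*y^2 - 30*y - 10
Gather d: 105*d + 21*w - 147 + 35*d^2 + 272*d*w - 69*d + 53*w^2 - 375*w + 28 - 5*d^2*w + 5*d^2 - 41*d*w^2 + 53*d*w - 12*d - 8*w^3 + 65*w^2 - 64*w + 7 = d^2*(40 - 5*w) + d*(-41*w^2 + 325*w + 24) - 8*w^3 + 118*w^2 - 418*w - 112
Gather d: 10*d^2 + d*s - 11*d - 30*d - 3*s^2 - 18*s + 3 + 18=10*d^2 + d*(s - 41) - 3*s^2 - 18*s + 21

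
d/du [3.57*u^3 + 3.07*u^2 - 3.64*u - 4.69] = 10.71*u^2 + 6.14*u - 3.64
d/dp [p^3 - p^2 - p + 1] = 3*p^2 - 2*p - 1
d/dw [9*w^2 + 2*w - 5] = 18*w + 2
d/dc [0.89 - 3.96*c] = -3.96000000000000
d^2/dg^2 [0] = 0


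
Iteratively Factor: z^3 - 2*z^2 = (z - 2)*(z^2) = z*(z - 2)*(z)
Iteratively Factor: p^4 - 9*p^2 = (p + 3)*(p^3 - 3*p^2) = (p - 3)*(p + 3)*(p^2) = p*(p - 3)*(p + 3)*(p)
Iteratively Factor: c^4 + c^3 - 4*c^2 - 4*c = (c + 1)*(c^3 - 4*c) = c*(c + 1)*(c^2 - 4) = c*(c + 1)*(c + 2)*(c - 2)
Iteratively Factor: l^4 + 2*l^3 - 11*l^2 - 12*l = (l + 1)*(l^3 + l^2 - 12*l) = l*(l + 1)*(l^2 + l - 12) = l*(l + 1)*(l + 4)*(l - 3)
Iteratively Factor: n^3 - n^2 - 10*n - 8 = (n + 2)*(n^2 - 3*n - 4) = (n - 4)*(n + 2)*(n + 1)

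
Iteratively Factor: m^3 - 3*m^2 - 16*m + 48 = (m - 3)*(m^2 - 16) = (m - 4)*(m - 3)*(m + 4)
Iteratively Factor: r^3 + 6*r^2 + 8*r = (r + 2)*(r^2 + 4*r) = (r + 2)*(r + 4)*(r)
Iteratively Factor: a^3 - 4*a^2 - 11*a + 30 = (a + 3)*(a^2 - 7*a + 10) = (a - 5)*(a + 3)*(a - 2)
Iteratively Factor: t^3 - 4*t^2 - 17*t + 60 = (t - 3)*(t^2 - t - 20) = (t - 5)*(t - 3)*(t + 4)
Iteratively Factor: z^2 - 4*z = (z - 4)*(z)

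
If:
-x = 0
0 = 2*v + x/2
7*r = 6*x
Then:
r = 0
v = 0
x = 0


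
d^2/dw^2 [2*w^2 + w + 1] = 4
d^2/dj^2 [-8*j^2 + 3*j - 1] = -16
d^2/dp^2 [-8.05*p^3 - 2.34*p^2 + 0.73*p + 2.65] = -48.3*p - 4.68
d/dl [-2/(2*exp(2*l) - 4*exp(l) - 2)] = 2*(exp(l) - 1)*exp(l)/(-exp(2*l) + 2*exp(l) + 1)^2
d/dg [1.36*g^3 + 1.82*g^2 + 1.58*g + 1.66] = 4.08*g^2 + 3.64*g + 1.58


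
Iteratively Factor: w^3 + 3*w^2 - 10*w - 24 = (w - 3)*(w^2 + 6*w + 8) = (w - 3)*(w + 2)*(w + 4)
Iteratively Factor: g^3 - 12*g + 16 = (g + 4)*(g^2 - 4*g + 4) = (g - 2)*(g + 4)*(g - 2)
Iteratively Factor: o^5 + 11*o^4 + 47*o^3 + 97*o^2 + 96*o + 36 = (o + 3)*(o^4 + 8*o^3 + 23*o^2 + 28*o + 12) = (o + 2)*(o + 3)*(o^3 + 6*o^2 + 11*o + 6) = (o + 1)*(o + 2)*(o + 3)*(o^2 + 5*o + 6) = (o + 1)*(o + 2)*(o + 3)^2*(o + 2)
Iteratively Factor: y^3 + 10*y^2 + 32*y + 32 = (y + 4)*(y^2 + 6*y + 8) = (y + 2)*(y + 4)*(y + 4)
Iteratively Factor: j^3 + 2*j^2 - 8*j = (j - 2)*(j^2 + 4*j) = j*(j - 2)*(j + 4)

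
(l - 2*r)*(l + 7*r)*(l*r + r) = l^3*r + 5*l^2*r^2 + l^2*r - 14*l*r^3 + 5*l*r^2 - 14*r^3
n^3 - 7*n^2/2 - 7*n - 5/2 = (n - 5)*(n + 1/2)*(n + 1)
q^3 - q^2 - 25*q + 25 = (q - 5)*(q - 1)*(q + 5)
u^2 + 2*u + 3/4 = (u + 1/2)*(u + 3/2)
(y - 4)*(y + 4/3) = y^2 - 8*y/3 - 16/3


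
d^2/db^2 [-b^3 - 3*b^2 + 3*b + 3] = -6*b - 6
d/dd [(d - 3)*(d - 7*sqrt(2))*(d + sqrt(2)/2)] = 3*d^2 - 13*sqrt(2)*d - 6*d - 7 + 39*sqrt(2)/2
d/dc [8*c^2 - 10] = 16*c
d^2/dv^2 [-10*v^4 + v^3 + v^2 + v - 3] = -120*v^2 + 6*v + 2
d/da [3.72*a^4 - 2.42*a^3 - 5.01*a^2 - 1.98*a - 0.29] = 14.88*a^3 - 7.26*a^2 - 10.02*a - 1.98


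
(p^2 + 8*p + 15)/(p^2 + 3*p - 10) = (p + 3)/(p - 2)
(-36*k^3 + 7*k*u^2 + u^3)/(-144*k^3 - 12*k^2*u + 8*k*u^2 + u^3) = (-6*k^2 + k*u + u^2)/(-24*k^2 + 2*k*u + u^2)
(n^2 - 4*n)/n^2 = (n - 4)/n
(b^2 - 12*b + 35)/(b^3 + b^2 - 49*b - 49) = (b - 5)/(b^2 + 8*b + 7)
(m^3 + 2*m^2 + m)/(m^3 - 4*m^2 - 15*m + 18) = m*(m^2 + 2*m + 1)/(m^3 - 4*m^2 - 15*m + 18)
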